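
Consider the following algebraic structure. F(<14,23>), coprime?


gcd(14,23)=1 => F=ab-a-b=14*23-14-23=322-37=285


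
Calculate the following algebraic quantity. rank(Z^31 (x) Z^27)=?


rank(M(x)N) = rank(M)*rank(N)
31*27 = 837


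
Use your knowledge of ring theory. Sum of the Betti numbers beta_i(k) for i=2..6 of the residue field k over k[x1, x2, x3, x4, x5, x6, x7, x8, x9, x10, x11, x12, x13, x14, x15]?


Koszul resolution: beta_i(k)=C(n,i), n=15
C(15,2)=105, C(15,3)=455, C(15,4)=1365, C(15,5)=3003, C(15,6)=5005
Sum=9933


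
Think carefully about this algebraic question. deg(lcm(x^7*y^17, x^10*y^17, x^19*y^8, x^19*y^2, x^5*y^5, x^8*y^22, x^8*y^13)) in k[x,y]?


lcm = componentwise max:
x: max(7,10,19,19,5,8,8)=19
y: max(17,17,8,2,5,22,13)=22
Total=19+22=41


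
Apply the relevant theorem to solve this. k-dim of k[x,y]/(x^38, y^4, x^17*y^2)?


k[x,y]/I, I = (x^38, y^4, x^17*y^2)
Rect: 38x4=152. Corner: (38-17)x(4-2)=42.
dim = 152-42 = 110


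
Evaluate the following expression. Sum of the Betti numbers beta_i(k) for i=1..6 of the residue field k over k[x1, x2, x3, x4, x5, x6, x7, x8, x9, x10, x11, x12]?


Koszul resolution: beta_i(k)=C(n,i), n=12
C(12,1)=12, C(12,2)=66, C(12,3)=220, C(12,4)=495, C(12,5)=792, C(12,6)=924
Sum=2509


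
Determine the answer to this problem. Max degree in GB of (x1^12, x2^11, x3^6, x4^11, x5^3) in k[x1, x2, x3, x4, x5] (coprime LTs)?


Pure powers, coprime LTs => already GB.
Degrees: 12, 11, 6, 11, 3
Max=12


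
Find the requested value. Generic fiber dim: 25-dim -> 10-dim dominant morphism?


dim(fiber)=dim(X)-dim(Y)=25-10=15


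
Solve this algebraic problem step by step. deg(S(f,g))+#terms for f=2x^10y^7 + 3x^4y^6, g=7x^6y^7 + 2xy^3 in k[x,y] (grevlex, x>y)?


LT(f)=2x^10y^7, LT(g)=7x^6y^7
lcm(LM)=x^10y^7
S(f,g) (scaled by 14 to clear denominators) = 7*f - 2x^4*g = 21x^4y^6 - 4x^5y^3
2 terms, deg 10.
10+2=12


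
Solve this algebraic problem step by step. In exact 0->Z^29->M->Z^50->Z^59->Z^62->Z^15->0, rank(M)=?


Alt sum=0:
(-1)^0*29 + (-1)^1*? + (-1)^2*50 + (-1)^3*59 + (-1)^4*62 + (-1)^5*15=0
rank(M)=67


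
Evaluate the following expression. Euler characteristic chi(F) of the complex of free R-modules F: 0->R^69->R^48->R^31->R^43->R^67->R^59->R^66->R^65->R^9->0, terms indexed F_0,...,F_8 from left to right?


chi = sum (-1)^i * rank:
(-1)^0*69=69
(-1)^1*48=-48
(-1)^2*31=31
(-1)^3*43=-43
(-1)^4*67=67
(-1)^5*59=-59
(-1)^6*66=66
(-1)^7*65=-65
(-1)^8*9=9
chi=27


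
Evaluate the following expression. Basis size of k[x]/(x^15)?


Basis: 1,x,...,x^14
dim=15


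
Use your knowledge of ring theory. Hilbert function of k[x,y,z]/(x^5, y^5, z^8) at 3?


Need i<5, j<5, k<8 with i+j+k=3.
For each i, j ranges over max(0,3-i-7)..min(4,3-i):
  i=0: j in [0,3] -> 4
  i=1: j in [0,2] -> 3
  i=2: j in [0,1] -> 2
  i=3: j in [0,0] -> 1
H(3) = 4+3+2+1 = 10


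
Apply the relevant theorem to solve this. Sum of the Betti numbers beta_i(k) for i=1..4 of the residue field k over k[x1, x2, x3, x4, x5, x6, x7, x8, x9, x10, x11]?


Koszul resolution: beta_i(k)=C(n,i), n=11
C(11,1)=11, C(11,2)=55, C(11,3)=165, C(11,4)=330
Sum=561


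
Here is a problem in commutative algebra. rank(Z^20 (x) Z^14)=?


rank(M(x)N) = rank(M)*rank(N)
20*14 = 280


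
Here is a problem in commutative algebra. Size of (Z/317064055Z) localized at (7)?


7-primary part: 317064055=7^8*55
Size=7^8=5764801


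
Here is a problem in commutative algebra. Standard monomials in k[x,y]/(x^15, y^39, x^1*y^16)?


k[x,y]/I, I = (x^15, y^39, x^1*y^16)
Rect: 15x39=585. Corner: (15-1)x(39-16)=322.
dim = 585-322 = 263


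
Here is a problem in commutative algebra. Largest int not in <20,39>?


gcd(20,39)=1 => F=ab-a-b=20*39-20-39=780-59=721


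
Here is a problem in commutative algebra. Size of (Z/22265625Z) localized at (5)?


5-primary part: 22265625=5^8*57
Size=5^8=390625


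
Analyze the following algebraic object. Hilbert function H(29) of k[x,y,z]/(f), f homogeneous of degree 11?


C(31,2)-C(20,2)=465-190=275


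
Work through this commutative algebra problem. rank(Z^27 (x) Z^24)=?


rank(M(x)N) = rank(M)*rank(N)
27*24 = 648


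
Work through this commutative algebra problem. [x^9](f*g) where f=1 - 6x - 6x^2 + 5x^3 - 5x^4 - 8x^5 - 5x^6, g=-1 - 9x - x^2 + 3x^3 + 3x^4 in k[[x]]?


[x^9] = sum a_i*b_j, i+j=9
  -8*3=-24
  -5*3=-15
Sum=-39


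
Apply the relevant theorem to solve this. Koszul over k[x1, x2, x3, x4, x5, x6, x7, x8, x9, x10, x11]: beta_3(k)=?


C(n,i)=C(11,3)=165


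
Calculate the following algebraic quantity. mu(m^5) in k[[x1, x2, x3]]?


C(n+d-1,d)=C(7,5)=21


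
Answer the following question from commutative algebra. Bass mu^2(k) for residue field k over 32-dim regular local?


C(n,i)=C(32,2)=496


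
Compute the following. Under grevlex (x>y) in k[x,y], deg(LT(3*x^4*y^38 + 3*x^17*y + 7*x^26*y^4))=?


LT: 3*x^4*y^38
deg_x=4, deg_y=38
Total=4+38=42


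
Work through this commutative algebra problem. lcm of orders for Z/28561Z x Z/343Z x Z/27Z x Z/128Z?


Exponent = lcm of the cyclic orders; pairwise coprime => product.
13^4*7^3*3^3*2^7=28561*343*27*128=33856437888


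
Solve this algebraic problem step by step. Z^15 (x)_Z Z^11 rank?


rank(M(x)N) = rank(M)*rank(N)
15*11 = 165


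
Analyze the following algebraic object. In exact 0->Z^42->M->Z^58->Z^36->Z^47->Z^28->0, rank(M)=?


Alt sum=0:
(-1)^0*42 + (-1)^1*? + (-1)^2*58 + (-1)^3*36 + (-1)^4*47 + (-1)^5*28=0
rank(M)=83


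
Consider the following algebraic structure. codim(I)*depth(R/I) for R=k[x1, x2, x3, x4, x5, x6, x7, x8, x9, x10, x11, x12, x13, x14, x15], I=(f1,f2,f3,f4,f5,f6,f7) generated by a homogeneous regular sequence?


codim=7, depth=dim(R/I)=15-7=8
Product=7*8=56


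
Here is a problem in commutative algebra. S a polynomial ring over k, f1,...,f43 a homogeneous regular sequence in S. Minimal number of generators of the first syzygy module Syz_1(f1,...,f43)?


Regular sequence => Koszul complex is the minimal free resolution.
Syz_1 minimally generated by Koszul relations f_i*e_j - f_j*e_i (i<j): mu(Syz_1) = beta_2 = C(m,2) = m(m-1)/2
m=43
43*42/2 = 903


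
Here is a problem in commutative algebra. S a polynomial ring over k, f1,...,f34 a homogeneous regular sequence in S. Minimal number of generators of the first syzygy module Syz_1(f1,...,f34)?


Regular sequence => Koszul complex is the minimal free resolution.
Syz_1 minimally generated by Koszul relations f_i*e_j - f_j*e_i (i<j): mu(Syz_1) = beta_2 = C(m,2) = m(m-1)/2
m=34
34*33/2 = 561


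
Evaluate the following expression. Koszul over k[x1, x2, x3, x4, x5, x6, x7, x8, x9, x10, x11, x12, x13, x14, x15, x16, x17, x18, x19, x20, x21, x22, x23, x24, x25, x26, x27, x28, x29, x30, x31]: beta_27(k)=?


C(n,i)=C(31,27)=31465


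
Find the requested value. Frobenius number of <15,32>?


gcd(15,32)=1 => F=ab-a-b=15*32-15-32=480-47=433


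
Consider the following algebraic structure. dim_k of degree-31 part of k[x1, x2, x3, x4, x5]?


C(d+n-1,n-1)=C(35,4)=52360


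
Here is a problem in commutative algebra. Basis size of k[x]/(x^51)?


Basis: 1,x,...,x^50
dim=51


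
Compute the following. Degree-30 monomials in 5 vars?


C(d+n-1,n-1)=C(34,4)=46376


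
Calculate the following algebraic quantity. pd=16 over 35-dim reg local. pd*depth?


pd+depth=35
depth=35-16=19
pd*depth=16*19=304


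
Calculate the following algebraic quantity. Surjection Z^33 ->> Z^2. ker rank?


rank(ker) = 33-2 = 31


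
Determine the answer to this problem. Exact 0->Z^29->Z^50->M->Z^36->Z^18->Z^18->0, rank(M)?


Alt sum=0:
(-1)^0*29 + (-1)^1*50 + (-1)^2*? + (-1)^3*36 + (-1)^4*18 + (-1)^5*18=0
rank(M)=57


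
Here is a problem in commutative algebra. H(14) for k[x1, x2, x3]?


C(d+n-1,n-1)=C(16,2)=120


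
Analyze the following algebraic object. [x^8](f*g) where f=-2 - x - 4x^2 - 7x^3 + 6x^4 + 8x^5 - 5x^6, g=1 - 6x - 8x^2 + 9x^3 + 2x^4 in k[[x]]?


[x^8] = sum a_i*b_j, i+j=8
  6*2=12
  8*9=72
  -5*-8=40
Sum=124


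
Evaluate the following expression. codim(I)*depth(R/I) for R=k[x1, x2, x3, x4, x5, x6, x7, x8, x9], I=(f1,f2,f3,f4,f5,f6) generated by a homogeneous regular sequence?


codim=6, depth=dim(R/I)=9-6=3
Product=6*3=18


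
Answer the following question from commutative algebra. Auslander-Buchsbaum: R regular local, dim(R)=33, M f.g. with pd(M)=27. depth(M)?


pd+depth=depth(R)=33
depth=33-27=6


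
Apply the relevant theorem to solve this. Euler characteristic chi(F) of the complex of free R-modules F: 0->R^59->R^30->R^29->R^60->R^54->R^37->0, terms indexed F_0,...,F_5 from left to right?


chi = sum (-1)^i * rank:
(-1)^0*59=59
(-1)^1*30=-30
(-1)^2*29=29
(-1)^3*60=-60
(-1)^4*54=54
(-1)^5*37=-37
chi=15


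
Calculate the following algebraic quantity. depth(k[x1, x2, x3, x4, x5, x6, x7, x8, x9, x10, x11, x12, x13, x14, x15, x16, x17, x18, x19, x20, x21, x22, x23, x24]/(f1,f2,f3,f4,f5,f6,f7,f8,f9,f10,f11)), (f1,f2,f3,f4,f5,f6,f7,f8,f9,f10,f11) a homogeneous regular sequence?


depth(R)=24
depth(R/I)=24-11=13


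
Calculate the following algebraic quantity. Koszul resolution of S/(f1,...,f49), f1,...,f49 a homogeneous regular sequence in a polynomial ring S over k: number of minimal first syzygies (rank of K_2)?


Regular sequence => Koszul complex is the minimal free resolution.
Syz_1 minimally generated by Koszul relations f_i*e_j - f_j*e_i (i<j): mu(Syz_1) = beta_2 = C(m,2) = m(m-1)/2
m=49
49*48/2 = 1176


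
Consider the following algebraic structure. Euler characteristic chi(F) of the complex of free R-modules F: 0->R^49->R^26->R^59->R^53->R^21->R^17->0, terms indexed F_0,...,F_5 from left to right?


chi = sum (-1)^i * rank:
(-1)^0*49=49
(-1)^1*26=-26
(-1)^2*59=59
(-1)^3*53=-53
(-1)^4*21=21
(-1)^5*17=-17
chi=33


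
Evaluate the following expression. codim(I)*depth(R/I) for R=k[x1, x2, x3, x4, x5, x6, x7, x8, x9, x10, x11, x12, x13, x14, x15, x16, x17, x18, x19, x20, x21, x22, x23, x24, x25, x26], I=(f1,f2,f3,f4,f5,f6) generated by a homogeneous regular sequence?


codim=6, depth=dim(R/I)=26-6=20
Product=6*20=120


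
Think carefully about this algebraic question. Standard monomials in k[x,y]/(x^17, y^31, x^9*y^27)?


k[x,y]/I, I = (x^17, y^31, x^9*y^27)
Rect: 17x31=527. Corner: (17-9)x(31-27)=32.
dim = 527-32 = 495


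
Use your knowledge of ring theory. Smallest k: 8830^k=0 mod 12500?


8830^k mod 12500:
k=1: 8830
k=2: 6400
k=3: 12000
k=4: 10000
k=5: 0
First zero at k = 5


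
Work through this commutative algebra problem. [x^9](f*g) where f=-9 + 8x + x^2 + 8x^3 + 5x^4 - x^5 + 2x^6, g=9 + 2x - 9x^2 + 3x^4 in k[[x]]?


[x^9] = sum a_i*b_j, i+j=9
  -1*3=-3
Sum=-3


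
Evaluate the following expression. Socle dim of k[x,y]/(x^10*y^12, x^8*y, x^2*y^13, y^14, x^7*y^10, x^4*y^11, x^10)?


Socle = ann(m) = span of standard monomials u with x*u, y*u in I (staircase corners).
Redundant generators: x^10*y^12
Minimal generators: x^10, x^8*y, x^7*y^10, x^4*y^11, x^2*y^13, y^14
Corners: xy^13, x^3y^12, x^6y^10, x^7y^9, x^9
Socle dim=5


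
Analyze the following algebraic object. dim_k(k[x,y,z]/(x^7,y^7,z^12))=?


Basis: x^iy^jz^k, i<7,j<7,k<12
7*7*12=588


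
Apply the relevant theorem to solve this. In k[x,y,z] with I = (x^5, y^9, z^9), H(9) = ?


Need i<5, j<9, k<9 with i+j+k=9.
For each i, j ranges over max(0,9-i-8)..min(8,9-i):
  i=0: j in [1,8] -> 8
  i=1: j in [0,8] -> 9
  i=2: j in [0,7] -> 8
  i=3: j in [0,6] -> 7
  i=4: j in [0,5] -> 6
H(9) = 8+9+8+7+6 = 38


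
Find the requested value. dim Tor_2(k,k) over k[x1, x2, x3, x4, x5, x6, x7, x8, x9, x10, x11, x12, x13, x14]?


Koszul: C(n,i)=C(14,2)=91


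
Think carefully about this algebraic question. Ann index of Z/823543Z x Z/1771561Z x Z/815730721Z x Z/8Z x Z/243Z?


Exponent = lcm of the cyclic orders; pairwise coprime => product.
7^7*11^6*13^8*2^3*3^5=823543*1771561*815730721*8*243=2313585054309550080811752


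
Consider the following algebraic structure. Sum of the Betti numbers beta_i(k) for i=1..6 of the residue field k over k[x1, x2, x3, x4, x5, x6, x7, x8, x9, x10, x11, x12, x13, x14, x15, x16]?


Koszul resolution: beta_i(k)=C(n,i), n=16
C(16,1)=16, C(16,2)=120, C(16,3)=560, C(16,4)=1820, C(16,5)=4368, C(16,6)=8008
Sum=14892


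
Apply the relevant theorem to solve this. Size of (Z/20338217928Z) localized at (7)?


7-primary part: 20338217928=7^10*72
Size=7^10=282475249


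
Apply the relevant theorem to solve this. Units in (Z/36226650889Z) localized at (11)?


Local ring = Z/214358881Z.
phi(214358881) = 11^7*(11-1) = 194871710


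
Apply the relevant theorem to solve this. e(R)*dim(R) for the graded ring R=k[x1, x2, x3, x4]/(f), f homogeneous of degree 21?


e(R)=deg(f)=21, dim(R)=4-1=3
e*dim=21*3=63


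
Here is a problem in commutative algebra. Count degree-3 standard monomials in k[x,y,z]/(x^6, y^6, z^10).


Need i<6, j<6, k<10 with i+j+k=3.
For each i, j ranges over max(0,3-i-9)..min(5,3-i):
  i=0: j in [0,3] -> 4
  i=1: j in [0,2] -> 3
  i=2: j in [0,1] -> 2
  i=3: j in [0,0] -> 1
H(3) = 4+3+2+1 = 10


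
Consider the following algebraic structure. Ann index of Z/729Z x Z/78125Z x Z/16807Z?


Exponent = lcm of the cyclic orders; pairwise coprime => product.
3^6*5^7*7^5=729*78125*16807=957211171875


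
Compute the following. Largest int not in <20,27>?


gcd(20,27)=1 => F=ab-a-b=20*27-20-27=540-47=493


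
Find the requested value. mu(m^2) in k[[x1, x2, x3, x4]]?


C(n+d-1,d)=C(5,2)=10


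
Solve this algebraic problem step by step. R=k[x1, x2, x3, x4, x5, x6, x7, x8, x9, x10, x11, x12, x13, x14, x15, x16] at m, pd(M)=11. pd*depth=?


pd+depth=16
depth=16-11=5
pd*depth=11*5=55


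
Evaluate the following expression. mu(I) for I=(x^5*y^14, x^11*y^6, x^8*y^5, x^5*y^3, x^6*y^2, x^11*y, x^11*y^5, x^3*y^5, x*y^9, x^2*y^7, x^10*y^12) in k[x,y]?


Remove redundant (divisible by others).
x^11*y^6 redundant.
x^10*y^12 redundant.
x^11*y^5 redundant.
x^5*y^14 redundant.
x^8*y^5 redundant.
Min: x^11*y, x^6*y^2, x^5*y^3, x^3*y^5, x^2*y^7, x*y^9
Count=6


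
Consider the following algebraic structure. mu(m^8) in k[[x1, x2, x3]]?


C(n+d-1,d)=C(10,8)=45


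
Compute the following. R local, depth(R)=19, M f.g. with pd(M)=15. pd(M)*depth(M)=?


pd+depth=19
depth=19-15=4
pd*depth=15*4=60


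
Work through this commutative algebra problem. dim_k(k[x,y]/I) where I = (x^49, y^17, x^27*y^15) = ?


k[x,y]/I, I = (x^49, y^17, x^27*y^15)
Rect: 49x17=833. Corner: (49-27)x(17-15)=44.
dim = 833-44 = 789


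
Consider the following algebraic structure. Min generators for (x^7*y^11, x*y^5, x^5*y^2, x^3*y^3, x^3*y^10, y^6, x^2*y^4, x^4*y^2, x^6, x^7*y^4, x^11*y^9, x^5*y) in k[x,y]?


Remove redundant (divisible by others).
x^11*y^9 redundant.
x^5*y^2 redundant.
x^7*y^11 redundant.
x^7*y^4 redundant.
x^3*y^10 redundant.
Min: x^6, x^5*y, x^4*y^2, x^3*y^3, x^2*y^4, x*y^5, y^6
Count=7


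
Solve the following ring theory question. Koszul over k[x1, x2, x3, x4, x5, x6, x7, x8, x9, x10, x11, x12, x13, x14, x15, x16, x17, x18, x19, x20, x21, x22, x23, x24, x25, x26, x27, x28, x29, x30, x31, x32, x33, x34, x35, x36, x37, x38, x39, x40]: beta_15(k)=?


C(n,i)=C(40,15)=40225345056


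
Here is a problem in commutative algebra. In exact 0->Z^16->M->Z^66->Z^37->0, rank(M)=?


Alt sum=0:
(-1)^0*16 + (-1)^1*? + (-1)^2*66 + (-1)^3*37=0
rank(M)=45


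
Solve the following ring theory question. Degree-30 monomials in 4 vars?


C(d+n-1,n-1)=C(33,3)=5456


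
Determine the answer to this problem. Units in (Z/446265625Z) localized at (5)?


Local ring = Z/15625Z.
phi(15625) = 5^5*(5-1) = 12500


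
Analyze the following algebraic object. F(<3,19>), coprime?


gcd(3,19)=1 => F=ab-a-b=3*19-3-19=57-22=35


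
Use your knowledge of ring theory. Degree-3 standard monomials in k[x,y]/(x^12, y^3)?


k[x,y], I = (x^12, y^3), d = 3
Need i < 12 and d-i < 3.
Range: 1 <= i <= 3.
H(3) = 3


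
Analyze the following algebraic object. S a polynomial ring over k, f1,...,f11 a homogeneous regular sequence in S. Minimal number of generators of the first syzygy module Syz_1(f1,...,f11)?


Regular sequence => Koszul complex is the minimal free resolution.
Syz_1 minimally generated by Koszul relations f_i*e_j - f_j*e_i (i<j): mu(Syz_1) = beta_2 = C(m,2) = m(m-1)/2
m=11
11*10/2 = 55


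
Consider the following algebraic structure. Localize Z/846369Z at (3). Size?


3-primary part: 846369=3^9*43
Size=3^9=19683


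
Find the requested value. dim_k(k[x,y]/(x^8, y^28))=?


Basis: x^i*y^j, i<8, j<28
8*28=224


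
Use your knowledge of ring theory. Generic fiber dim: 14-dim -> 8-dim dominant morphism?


dim(fiber)=dim(X)-dim(Y)=14-8=6


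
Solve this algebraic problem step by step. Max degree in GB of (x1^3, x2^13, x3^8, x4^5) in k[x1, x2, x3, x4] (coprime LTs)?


Pure powers, coprime LTs => already GB.
Degrees: 3, 13, 8, 5
Max=13


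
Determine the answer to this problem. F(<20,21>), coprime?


gcd(20,21)=1 => F=ab-a-b=20*21-20-21=420-41=379


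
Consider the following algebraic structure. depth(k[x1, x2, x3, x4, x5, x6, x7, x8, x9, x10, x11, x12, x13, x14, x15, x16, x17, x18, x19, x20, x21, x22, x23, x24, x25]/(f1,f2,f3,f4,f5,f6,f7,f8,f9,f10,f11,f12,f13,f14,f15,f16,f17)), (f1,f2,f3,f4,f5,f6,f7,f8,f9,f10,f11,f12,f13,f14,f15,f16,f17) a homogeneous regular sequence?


depth(R)=25
depth(R/I)=25-17=8


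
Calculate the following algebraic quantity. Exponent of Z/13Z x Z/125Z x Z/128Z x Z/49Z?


Exponent = lcm of the cyclic orders; pairwise coprime => product.
13^1*5^3*2^7*7^2=13*125*128*49=10192000


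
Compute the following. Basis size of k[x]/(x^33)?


Basis: 1,x,...,x^32
dim=33


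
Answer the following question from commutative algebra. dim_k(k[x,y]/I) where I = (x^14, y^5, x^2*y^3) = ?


k[x,y]/I, I = (x^14, y^5, x^2*y^3)
Rect: 14x5=70. Corner: (14-2)x(5-3)=24.
dim = 70-24 = 46


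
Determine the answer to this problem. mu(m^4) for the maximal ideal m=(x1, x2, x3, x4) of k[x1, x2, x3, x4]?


Graded Nakayama: mu(m^d) = dim_k (m^d/m^(d+1)) = #degree-4 monomials in 4 vars
C(n+d-1,d)=C(7,4)=35


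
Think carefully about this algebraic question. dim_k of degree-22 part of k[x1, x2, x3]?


C(d+n-1,n-1)=C(24,2)=276


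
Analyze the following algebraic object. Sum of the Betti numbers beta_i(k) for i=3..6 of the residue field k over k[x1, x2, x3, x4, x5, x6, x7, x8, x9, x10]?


Koszul resolution: beta_i(k)=C(n,i), n=10
C(10,3)=120, C(10,4)=210, C(10,5)=252, C(10,6)=210
Sum=792


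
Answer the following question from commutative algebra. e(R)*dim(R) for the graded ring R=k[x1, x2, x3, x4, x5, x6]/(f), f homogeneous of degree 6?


e(R)=deg(f)=6, dim(R)=6-1=5
e*dim=6*5=30


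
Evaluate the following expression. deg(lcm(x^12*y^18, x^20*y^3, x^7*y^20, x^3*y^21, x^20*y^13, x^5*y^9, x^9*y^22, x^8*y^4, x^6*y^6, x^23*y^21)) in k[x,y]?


lcm = componentwise max:
x: max(12,20,7,3,20,5,9,8,6,23)=23
y: max(18,3,20,21,13,9,22,4,6,21)=22
Total=23+22=45


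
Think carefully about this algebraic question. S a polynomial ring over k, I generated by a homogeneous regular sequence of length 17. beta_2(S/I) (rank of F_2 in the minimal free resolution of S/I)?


Regular sequence => Koszul complex is the minimal free resolution.
Syz_1 minimally generated by Koszul relations f_i*e_j - f_j*e_i (i<j): mu(Syz_1) = beta_2 = C(m,2) = m(m-1)/2
m=17
17*16/2 = 136


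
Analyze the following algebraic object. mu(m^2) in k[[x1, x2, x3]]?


C(n+d-1,d)=C(4,2)=6


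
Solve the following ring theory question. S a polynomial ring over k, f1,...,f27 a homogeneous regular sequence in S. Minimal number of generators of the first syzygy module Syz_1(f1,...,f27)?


Regular sequence => Koszul complex is the minimal free resolution.
Syz_1 minimally generated by Koszul relations f_i*e_j - f_j*e_i (i<j): mu(Syz_1) = beta_2 = C(m,2) = m(m-1)/2
m=27
27*26/2 = 351


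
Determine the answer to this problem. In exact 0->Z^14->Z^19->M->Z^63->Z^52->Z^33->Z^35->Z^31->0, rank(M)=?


Alt sum=0:
(-1)^0*14 + (-1)^1*19 + (-1)^2*? + (-1)^3*63 + (-1)^4*52 + (-1)^5*33 + (-1)^6*35 + (-1)^7*31=0
rank(M)=45


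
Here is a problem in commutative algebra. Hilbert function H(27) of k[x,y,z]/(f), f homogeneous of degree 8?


C(29,2)-C(21,2)=406-210=196


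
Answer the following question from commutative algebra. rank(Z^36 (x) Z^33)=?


rank(M(x)N) = rank(M)*rank(N)
36*33 = 1188


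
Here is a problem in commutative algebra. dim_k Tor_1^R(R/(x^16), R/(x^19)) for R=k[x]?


Tor_1(R/I,R/J)=(I cap J)/IJ=(x^19)/(x^35)
dim=35-19=min(16,19)=16


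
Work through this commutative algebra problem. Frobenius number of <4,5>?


gcd(4,5)=1 => F=ab-a-b=4*5-4-5=20-9=11


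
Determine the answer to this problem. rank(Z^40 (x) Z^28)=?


rank(M(x)N) = rank(M)*rank(N)
40*28 = 1120


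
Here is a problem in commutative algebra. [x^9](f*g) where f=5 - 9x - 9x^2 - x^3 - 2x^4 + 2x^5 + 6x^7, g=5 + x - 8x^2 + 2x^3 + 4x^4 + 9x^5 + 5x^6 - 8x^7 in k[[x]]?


[x^9] = sum a_i*b_j, i+j=9
  -9*-8=72
  -1*5=-5
  -2*9=-18
  2*4=8
  6*-8=-48
Sum=9


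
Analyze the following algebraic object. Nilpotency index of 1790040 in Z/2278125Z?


1790040^k mod 2278125:
k=1: 1790040
k=2: 1157850
k=3: 695250
k=4: 1569375
k=5: 1518750
k=6: 0
First zero at k = 6


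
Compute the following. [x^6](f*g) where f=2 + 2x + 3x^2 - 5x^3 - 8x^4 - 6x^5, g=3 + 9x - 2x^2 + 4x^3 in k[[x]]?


[x^6] = sum a_i*b_j, i+j=6
  -5*4=-20
  -8*-2=16
  -6*9=-54
Sum=-58


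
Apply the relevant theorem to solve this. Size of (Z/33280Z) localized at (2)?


2-primary part: 33280=2^9*65
Size=2^9=512


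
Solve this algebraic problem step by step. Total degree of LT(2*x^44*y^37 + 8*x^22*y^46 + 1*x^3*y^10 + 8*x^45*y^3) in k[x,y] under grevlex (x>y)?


LT: 2*x^44*y^37
deg_x=44, deg_y=37
Total=44+37=81


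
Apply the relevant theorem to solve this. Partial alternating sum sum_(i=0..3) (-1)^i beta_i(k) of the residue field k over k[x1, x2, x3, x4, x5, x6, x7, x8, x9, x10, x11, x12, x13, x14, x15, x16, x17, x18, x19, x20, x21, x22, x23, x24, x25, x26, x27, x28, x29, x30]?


Koszul resolution: beta_i(k)=C(n,i), n=30
sum_(i=0..p) (-1)^i C(n,i) = (-1)^p C(n-1,p)
(-1)^3*C(29,3) = (-1)^3*3654 = -3654


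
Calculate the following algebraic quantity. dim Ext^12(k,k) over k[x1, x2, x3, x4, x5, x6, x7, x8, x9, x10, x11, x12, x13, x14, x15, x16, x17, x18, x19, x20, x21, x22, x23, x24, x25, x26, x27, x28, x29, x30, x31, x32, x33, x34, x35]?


C(n,i)=C(35,12)=834451800


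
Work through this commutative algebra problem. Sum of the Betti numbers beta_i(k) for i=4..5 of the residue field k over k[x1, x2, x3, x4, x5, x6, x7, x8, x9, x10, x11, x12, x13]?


Koszul resolution: beta_i(k)=C(n,i), n=13
C(13,4)=715, C(13,5)=1287
Sum=2002


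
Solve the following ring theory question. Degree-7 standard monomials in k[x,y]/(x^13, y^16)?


k[x,y], I = (x^13, y^16), d = 7
Need i < 13 and d-i < 16.
Range: 0 <= i <= 7.
H(7) = 8


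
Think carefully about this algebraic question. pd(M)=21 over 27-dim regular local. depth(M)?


pd+depth=depth(R)=27
depth=27-21=6


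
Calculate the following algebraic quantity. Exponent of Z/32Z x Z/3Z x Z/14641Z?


Exponent = lcm of the cyclic orders; pairwise coprime => product.
2^5*3^1*11^4=32*3*14641=1405536


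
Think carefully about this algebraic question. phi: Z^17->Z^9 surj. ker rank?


rank(ker) = 17-9 = 8


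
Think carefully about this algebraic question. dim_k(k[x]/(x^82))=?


Basis: 1,x,...,x^81
dim=82


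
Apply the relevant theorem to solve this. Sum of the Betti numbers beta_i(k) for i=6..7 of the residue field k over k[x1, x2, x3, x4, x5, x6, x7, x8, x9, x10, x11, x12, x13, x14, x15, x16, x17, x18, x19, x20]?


Koszul resolution: beta_i(k)=C(n,i), n=20
C(20,6)=38760, C(20,7)=77520
Sum=116280


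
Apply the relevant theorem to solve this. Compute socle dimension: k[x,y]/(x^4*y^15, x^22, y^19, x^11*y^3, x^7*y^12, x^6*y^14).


Socle = ann(m) = span of standard monomials u with x*u, y*u in I (staircase corners).
Minimal generators: x^22, x^11*y^3, x^7*y^12, x^6*y^14, x^4*y^15, y^19
Corners: x^3y^18, x^5y^14, x^6y^13, x^10y^11, x^21y^2
Socle dim=5


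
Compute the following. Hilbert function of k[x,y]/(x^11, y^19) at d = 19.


k[x,y], I = (x^11, y^19), d = 19
Need i < 11 and d-i < 19.
Range: 1 <= i <= 10.
H(19) = 10


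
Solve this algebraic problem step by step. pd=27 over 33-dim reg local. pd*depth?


pd+depth=33
depth=33-27=6
pd*depth=27*6=162


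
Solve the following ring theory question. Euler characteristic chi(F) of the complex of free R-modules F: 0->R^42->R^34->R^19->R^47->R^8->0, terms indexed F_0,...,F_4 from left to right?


chi = sum (-1)^i * rank:
(-1)^0*42=42
(-1)^1*34=-34
(-1)^2*19=19
(-1)^3*47=-47
(-1)^4*8=8
chi=-12


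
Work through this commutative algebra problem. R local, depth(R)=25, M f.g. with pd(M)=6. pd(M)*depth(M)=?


pd+depth=25
depth=25-6=19
pd*depth=6*19=114


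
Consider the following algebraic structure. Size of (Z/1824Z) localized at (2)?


2-primary part: 1824=2^5*57
Size=2^5=32


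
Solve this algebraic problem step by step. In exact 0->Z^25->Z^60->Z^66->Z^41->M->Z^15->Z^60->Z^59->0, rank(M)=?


Alt sum=0:
(-1)^0*25 + (-1)^1*60 + (-1)^2*66 + (-1)^3*41 + (-1)^4*? + (-1)^5*15 + (-1)^6*60 + (-1)^7*59=0
rank(M)=24


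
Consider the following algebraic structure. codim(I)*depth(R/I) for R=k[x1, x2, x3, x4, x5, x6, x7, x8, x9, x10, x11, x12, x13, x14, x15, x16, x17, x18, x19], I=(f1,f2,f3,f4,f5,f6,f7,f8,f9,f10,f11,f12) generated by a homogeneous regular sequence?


codim=12, depth=dim(R/I)=19-12=7
Product=12*7=84


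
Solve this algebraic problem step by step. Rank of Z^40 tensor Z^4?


rank(M(x)N) = rank(M)*rank(N)
40*4 = 160


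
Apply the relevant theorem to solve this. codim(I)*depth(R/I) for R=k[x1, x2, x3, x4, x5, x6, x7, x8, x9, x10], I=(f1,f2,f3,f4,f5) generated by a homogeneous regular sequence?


codim=5, depth=dim(R/I)=10-5=5
Product=5*5=25


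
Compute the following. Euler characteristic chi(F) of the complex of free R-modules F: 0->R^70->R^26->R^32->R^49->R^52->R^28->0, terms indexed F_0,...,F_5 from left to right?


chi = sum (-1)^i * rank:
(-1)^0*70=70
(-1)^1*26=-26
(-1)^2*32=32
(-1)^3*49=-49
(-1)^4*52=52
(-1)^5*28=-28
chi=51


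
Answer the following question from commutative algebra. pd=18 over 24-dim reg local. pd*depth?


pd+depth=24
depth=24-18=6
pd*depth=18*6=108


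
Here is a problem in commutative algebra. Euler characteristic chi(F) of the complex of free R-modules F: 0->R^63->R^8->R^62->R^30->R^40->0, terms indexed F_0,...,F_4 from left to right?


chi = sum (-1)^i * rank:
(-1)^0*63=63
(-1)^1*8=-8
(-1)^2*62=62
(-1)^3*30=-30
(-1)^4*40=40
chi=127


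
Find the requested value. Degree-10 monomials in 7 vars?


C(d+n-1,n-1)=C(16,6)=8008


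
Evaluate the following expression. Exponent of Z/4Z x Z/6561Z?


Exponent = lcm of the cyclic orders; pairwise coprime => product.
2^2*3^8=4*6561=26244


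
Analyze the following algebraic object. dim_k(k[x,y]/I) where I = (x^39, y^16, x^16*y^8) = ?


k[x,y]/I, I = (x^39, y^16, x^16*y^8)
Rect: 39x16=624. Corner: (39-16)x(16-8)=184.
dim = 624-184 = 440


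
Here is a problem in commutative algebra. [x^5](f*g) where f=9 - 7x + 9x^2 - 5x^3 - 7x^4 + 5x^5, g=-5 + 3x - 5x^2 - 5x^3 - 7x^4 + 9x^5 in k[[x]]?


[x^5] = sum a_i*b_j, i+j=5
  9*9=81
  -7*-7=49
  9*-5=-45
  -5*-5=25
  -7*3=-21
  5*-5=-25
Sum=64


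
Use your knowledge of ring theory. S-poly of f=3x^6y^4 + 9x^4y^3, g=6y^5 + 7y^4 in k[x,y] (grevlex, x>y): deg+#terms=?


LT(f)=3x^6y^4, LT(g)=6y^5
lcm(LM)=x^6y^5
S(f,g) (scaled by 18 to clear denominators) = 6y*f - 3x^6*g = -21x^6y^4 + 54x^4y^4
2 terms, deg 10.
10+2=12


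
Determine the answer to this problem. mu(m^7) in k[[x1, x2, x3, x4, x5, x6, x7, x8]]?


C(n+d-1,d)=C(14,7)=3432


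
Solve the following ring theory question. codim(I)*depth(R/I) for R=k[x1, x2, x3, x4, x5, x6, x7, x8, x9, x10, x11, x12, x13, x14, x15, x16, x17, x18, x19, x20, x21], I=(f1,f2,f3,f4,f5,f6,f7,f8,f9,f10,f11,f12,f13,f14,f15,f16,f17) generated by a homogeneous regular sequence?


codim=17, depth=dim(R/I)=21-17=4
Product=17*4=68


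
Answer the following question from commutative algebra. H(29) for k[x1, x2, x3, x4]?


C(d+n-1,n-1)=C(32,3)=4960


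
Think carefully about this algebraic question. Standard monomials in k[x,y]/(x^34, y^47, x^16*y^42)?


k[x,y]/I, I = (x^34, y^47, x^16*y^42)
Rect: 34x47=1598. Corner: (34-16)x(47-42)=90.
dim = 1598-90 = 1508


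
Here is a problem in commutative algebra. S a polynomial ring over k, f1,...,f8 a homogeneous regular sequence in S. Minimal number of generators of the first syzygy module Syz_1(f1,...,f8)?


Regular sequence => Koszul complex is the minimal free resolution.
Syz_1 minimally generated by Koszul relations f_i*e_j - f_j*e_i (i<j): mu(Syz_1) = beta_2 = C(m,2) = m(m-1)/2
m=8
8*7/2 = 28


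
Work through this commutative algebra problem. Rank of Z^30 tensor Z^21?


rank(M(x)N) = rank(M)*rank(N)
30*21 = 630


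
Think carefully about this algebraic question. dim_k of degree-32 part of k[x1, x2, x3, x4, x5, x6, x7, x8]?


C(d+n-1,n-1)=C(39,7)=15380937


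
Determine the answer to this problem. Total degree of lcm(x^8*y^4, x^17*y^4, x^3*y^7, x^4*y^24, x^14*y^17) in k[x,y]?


lcm = componentwise max:
x: max(8,17,3,4,14)=17
y: max(4,4,7,24,17)=24
Total=17+24=41


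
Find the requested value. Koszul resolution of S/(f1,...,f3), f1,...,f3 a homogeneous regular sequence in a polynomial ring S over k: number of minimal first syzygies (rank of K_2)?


Regular sequence => Koszul complex is the minimal free resolution.
Syz_1 minimally generated by Koszul relations f_i*e_j - f_j*e_i (i<j): mu(Syz_1) = beta_2 = C(m,2) = m(m-1)/2
m=3
3*2/2 = 3


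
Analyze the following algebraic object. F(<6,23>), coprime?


gcd(6,23)=1 => F=ab-a-b=6*23-6-23=138-29=109


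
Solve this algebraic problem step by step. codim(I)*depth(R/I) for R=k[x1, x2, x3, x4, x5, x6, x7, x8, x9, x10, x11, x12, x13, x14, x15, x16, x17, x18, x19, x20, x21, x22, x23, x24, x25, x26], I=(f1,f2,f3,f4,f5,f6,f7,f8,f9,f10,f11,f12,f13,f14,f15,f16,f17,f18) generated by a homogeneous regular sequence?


codim=18, depth=dim(R/I)=26-18=8
Product=18*8=144


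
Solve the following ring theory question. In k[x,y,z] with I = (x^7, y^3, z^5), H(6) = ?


Need i<7, j<3, k<5 with i+j+k=6.
For each i, j ranges over max(0,6-i-4)..min(2,6-i):
  i=0: j in [2,2] -> 1
  i=1: j in [1,2] -> 2
  i=2: j in [0,2] -> 3
  i=3: j in [0,2] -> 3
  i=4: j in [0,2] -> 3
  i=5: j in [0,1] -> 2
  i=6: j in [0,0] -> 1
H(6) = 1+2+3+3+3+2+1 = 15


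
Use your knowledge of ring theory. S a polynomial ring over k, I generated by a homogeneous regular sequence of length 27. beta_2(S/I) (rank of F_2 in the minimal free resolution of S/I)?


Regular sequence => Koszul complex is the minimal free resolution.
Syz_1 minimally generated by Koszul relations f_i*e_j - f_j*e_i (i<j): mu(Syz_1) = beta_2 = C(m,2) = m(m-1)/2
m=27
27*26/2 = 351


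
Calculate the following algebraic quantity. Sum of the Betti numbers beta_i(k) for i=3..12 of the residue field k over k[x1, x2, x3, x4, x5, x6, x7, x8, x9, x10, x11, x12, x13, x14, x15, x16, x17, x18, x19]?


Koszul resolution: beta_i(k)=C(n,i), n=19
C(19,3)=969, C(19,4)=3876, C(19,5)=11628, C(19,6)=27132, C(19,7)=50388, C(19,8)=75582, C(19,9)=92378, C(19,10)=92378, C(19,11)=75582, C(19,12)=50388
Sum=480301


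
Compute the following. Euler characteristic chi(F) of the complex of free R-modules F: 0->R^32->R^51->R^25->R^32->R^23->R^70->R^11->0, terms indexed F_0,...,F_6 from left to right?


chi = sum (-1)^i * rank:
(-1)^0*32=32
(-1)^1*51=-51
(-1)^2*25=25
(-1)^3*32=-32
(-1)^4*23=23
(-1)^5*70=-70
(-1)^6*11=11
chi=-62


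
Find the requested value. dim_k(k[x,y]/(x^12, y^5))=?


Basis: x^i*y^j, i<12, j<5
12*5=60


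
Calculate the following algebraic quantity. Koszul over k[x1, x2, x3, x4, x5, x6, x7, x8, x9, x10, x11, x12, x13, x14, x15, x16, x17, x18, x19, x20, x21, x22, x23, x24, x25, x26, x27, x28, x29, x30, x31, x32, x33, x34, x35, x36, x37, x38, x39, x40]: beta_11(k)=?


C(n,i)=C(40,11)=2311801440


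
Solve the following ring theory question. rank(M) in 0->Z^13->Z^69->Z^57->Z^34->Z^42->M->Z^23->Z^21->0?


Alt sum=0:
(-1)^0*13 + (-1)^1*69 + (-1)^2*57 + (-1)^3*34 + (-1)^4*42 + (-1)^5*? + (-1)^6*23 + (-1)^7*21=0
rank(M)=11


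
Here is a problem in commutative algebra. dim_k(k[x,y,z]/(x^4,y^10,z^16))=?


Basis: x^iy^jz^k, i<4,j<10,k<16
4*10*16=640


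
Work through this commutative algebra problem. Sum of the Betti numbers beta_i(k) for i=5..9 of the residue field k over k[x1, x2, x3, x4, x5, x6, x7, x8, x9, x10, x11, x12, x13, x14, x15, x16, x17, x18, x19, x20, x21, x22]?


Koszul resolution: beta_i(k)=C(n,i), n=22
C(22,5)=26334, C(22,6)=74613, C(22,7)=170544, C(22,8)=319770, C(22,9)=497420
Sum=1088681


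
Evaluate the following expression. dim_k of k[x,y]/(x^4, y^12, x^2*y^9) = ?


k[x,y]/I, I = (x^4, y^12, x^2*y^9)
Rect: 4x12=48. Corner: (4-2)x(12-9)=6.
dim = 48-6 = 42


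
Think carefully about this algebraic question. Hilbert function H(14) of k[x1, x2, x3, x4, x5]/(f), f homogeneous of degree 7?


C(18,4)-C(11,4)=3060-330=2730


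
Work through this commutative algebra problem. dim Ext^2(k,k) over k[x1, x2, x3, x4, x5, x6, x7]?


C(n,i)=C(7,2)=21


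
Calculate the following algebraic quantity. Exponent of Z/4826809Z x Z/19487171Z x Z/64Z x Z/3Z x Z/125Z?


Exponent = lcm of the cyclic orders; pairwise coprime => product.
13^6*11^7*2^6*3^1*5^3=4826809*19487171*64*3*125=2257460456816136000


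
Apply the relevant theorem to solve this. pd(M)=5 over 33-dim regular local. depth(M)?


pd+depth=depth(R)=33
depth=33-5=28


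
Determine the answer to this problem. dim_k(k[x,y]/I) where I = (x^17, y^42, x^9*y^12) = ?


k[x,y]/I, I = (x^17, y^42, x^9*y^12)
Rect: 17x42=714. Corner: (17-9)x(42-12)=240.
dim = 714-240 = 474


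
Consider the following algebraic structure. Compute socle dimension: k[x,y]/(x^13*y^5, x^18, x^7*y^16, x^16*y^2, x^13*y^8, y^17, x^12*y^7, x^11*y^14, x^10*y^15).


Socle = ann(m) = span of standard monomials u with x*u, y*u in I (staircase corners).
Redundant generators: x^13*y^8
Minimal generators: x^18, x^16*y^2, x^13*y^5, x^12*y^7, x^11*y^14, x^10*y^15, x^7*y^16, y^17
Corners: x^6y^16, x^9y^15, x^10y^14, x^11y^13, x^12y^6, x^15y^4, x^17y
Socle dim=7


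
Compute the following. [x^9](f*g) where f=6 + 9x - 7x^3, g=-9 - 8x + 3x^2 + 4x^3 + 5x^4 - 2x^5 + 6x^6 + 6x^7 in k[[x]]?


[x^9] = sum a_i*b_j, i+j=9
  -7*6=-42
Sum=-42


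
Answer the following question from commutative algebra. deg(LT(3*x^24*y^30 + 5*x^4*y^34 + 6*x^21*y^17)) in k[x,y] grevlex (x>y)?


LT: 3*x^24*y^30
deg_x=24, deg_y=30
Total=24+30=54


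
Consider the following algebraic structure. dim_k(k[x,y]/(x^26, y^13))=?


Basis: x^i*y^j, i<26, j<13
26*13=338


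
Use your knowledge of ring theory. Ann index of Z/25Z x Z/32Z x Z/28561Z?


Exponent = lcm of the cyclic orders; pairwise coprime => product.
5^2*2^5*13^4=25*32*28561=22848800


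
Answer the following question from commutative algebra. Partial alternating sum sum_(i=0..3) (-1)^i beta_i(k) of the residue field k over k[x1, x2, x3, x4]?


Koszul resolution: beta_i(k)=C(n,i), n=4
sum_(i=0..p) (-1)^i C(n,i) = (-1)^p C(n-1,p)
(-1)^3*C(3,3) = (-1)^3*1 = -1


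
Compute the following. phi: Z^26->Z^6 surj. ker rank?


rank(ker) = 26-6 = 20


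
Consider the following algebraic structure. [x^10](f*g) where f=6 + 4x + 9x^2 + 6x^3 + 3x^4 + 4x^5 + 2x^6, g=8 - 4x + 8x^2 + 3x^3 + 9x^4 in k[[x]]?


[x^10] = sum a_i*b_j, i+j=10
  2*9=18
Sum=18


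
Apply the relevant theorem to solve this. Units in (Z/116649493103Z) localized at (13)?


Local ring = Z/10604499373Z.
phi(10604499373) = 13^8*(13-1) = 9788768652


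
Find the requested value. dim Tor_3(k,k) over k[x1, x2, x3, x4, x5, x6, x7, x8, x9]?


Koszul: C(n,i)=C(9,3)=84


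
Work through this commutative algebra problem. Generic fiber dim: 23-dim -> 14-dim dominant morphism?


dim(fiber)=dim(X)-dim(Y)=23-14=9


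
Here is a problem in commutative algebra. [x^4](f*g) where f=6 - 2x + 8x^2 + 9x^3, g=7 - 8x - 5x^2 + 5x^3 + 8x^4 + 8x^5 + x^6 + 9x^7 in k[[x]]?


[x^4] = sum a_i*b_j, i+j=4
  6*8=48
  -2*5=-10
  8*-5=-40
  9*-8=-72
Sum=-74


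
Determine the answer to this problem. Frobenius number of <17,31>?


gcd(17,31)=1 => F=ab-a-b=17*31-17-31=527-48=479


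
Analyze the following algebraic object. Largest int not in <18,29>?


gcd(18,29)=1 => F=ab-a-b=18*29-18-29=522-47=475


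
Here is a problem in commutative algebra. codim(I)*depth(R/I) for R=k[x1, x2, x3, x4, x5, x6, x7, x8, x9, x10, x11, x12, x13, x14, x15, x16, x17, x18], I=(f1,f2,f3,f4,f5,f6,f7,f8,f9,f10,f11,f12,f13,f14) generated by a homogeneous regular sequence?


codim=14, depth=dim(R/I)=18-14=4
Product=14*4=56


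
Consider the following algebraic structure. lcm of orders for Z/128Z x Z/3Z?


Exponent = lcm of the cyclic orders; pairwise coprime => product.
2^7*3^1=128*3=384


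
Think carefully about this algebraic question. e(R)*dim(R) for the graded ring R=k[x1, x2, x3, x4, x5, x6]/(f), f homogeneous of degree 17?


e(R)=deg(f)=17, dim(R)=6-1=5
e*dim=17*5=85


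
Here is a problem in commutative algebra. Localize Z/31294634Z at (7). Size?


7-primary part: 31294634=7^7*38
Size=7^7=823543


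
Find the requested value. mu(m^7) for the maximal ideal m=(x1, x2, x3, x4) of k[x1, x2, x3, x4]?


Graded Nakayama: mu(m^d) = dim_k (m^d/m^(d+1)) = #degree-7 monomials in 4 vars
C(n+d-1,d)=C(10,7)=120


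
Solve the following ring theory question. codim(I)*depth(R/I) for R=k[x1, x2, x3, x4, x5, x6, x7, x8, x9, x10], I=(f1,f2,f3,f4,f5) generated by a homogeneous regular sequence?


codim=5, depth=dim(R/I)=10-5=5
Product=5*5=25


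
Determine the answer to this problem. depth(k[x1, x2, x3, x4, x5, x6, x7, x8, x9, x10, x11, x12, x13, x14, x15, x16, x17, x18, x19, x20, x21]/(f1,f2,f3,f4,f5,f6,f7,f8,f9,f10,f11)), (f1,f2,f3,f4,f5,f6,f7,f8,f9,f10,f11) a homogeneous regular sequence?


depth(R)=21
depth(R/I)=21-11=10


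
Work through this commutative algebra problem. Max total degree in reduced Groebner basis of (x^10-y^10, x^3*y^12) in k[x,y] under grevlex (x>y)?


LT(f1)=x^10, LT(f2)=x^3y^12, lcm=x^10y^12
S(f1,f2) = y^12*f1 - x^7*f2 = -y^22
Reduced GB = {f1, f2, y^22}; degrees 10, 15, 22
Max = 22


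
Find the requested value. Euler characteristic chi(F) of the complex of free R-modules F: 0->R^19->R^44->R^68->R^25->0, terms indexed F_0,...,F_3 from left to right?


chi = sum (-1)^i * rank:
(-1)^0*19=19
(-1)^1*44=-44
(-1)^2*68=68
(-1)^3*25=-25
chi=18


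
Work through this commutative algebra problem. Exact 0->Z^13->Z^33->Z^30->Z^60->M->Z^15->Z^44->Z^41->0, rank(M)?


Alt sum=0:
(-1)^0*13 + (-1)^1*33 + (-1)^2*30 + (-1)^3*60 + (-1)^4*? + (-1)^5*15 + (-1)^6*44 + (-1)^7*41=0
rank(M)=62


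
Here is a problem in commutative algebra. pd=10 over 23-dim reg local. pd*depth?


pd+depth=23
depth=23-10=13
pd*depth=10*13=130


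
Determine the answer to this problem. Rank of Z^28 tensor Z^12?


rank(M(x)N) = rank(M)*rank(N)
28*12 = 336


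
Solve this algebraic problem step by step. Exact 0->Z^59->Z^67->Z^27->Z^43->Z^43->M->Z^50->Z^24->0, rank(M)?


Alt sum=0:
(-1)^0*59 + (-1)^1*67 + (-1)^2*27 + (-1)^3*43 + (-1)^4*43 + (-1)^5*? + (-1)^6*50 + (-1)^7*24=0
rank(M)=45
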